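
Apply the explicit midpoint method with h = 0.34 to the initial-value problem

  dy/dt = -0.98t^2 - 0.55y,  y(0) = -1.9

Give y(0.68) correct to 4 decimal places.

-1.4015

Midpoint: k1 = f(t_n, y_n); k2 = f(t_n + h/2, y_n + (h/2)·k1); y_{n+1} = y_n + h·k2.
t=0.000000, y=-1.900000:
  k1 = f(0.000000, -1.900000) = 1.045000
  k2 = f(0.170000, -1.722350) = 0.918971
  y ← -1.900000 + 0.34·0.918971 = -1.587550
t=0.340000, y=-1.587550:
  k1 = f(0.340000, -1.587550) = 0.759865
  k2 = f(0.510000, -1.458373) = 0.547207
  y ← -1.587550 + 0.34·0.547207 = -1.401500
y(0.68) ≈ -1.4015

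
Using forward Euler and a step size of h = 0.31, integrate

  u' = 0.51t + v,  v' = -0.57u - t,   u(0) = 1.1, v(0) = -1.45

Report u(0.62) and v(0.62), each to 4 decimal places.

0.1898, -1.8554

Euler on (u,v): u_{n+1} = u_n + h·u', v_{n+1} = v_n + h·v'.
0.000000: (1.100000, -1.450000); f=(-1.450000, -0.627000) → (0.650500, -1.644370)
0.310000: (0.650500, -1.644370); f=(-1.486270, -0.680785) → (0.189756, -1.855413)
(u(0.62), v(0.62)) ≈ (0.1898, -1.8554)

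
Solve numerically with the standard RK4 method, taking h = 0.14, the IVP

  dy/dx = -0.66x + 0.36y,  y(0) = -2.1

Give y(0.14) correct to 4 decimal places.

-2.2151

RK4: k1 = f(x_n, y_n); k2 = f(x_n + h/2, y_n + (h/2)·k1); k3 = f(x_n + h/2, y_n + (h/2)·k2); k4 = f(x_n + h, y_n + h·k3); y_{n+1} = y_n + (h/6)·(k1 + 2k2 + 2k3 + k4).
x=0.000000, y=-2.100000:
  k1 = f(0.000000, -2.100000) = -0.756000
  k2 = f(0.070000, -2.152920) = -0.821251
  k3 = f(0.070000, -2.157488) = -0.822896
  k4 = f(0.140000, -2.215205) = -0.889874
  y ← -2.100000 + (0.14/6)·(k1 + 2k2 + 2k3 + k4) = -2.215131
y(0.14) ≈ -2.2151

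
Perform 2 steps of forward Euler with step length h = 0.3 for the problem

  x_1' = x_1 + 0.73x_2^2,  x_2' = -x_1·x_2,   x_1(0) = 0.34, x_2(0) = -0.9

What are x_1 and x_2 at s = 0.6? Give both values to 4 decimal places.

0.9483, -0.6580

Euler on (x_1,x_2): x_1_{n+1} = x_1_n + h·x_1', x_2_{n+1} = x_2_n + h·x_2'.
0.000000: (0.340000, -0.900000); f=(0.931300, 0.306000) → (0.619390, -0.808200)
0.300000: (0.619390, -0.808200); f=(1.096217, 0.500591) → (0.948255, -0.658023)
(x_1(0.6), x_2(0.6)) ≈ (0.9483, -0.6580)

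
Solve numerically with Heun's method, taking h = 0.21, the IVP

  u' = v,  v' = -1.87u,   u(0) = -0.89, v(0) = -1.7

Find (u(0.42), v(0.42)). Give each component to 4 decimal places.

-1.4293, -0.7523

Heun on (u,v): k1 = f(t_n, state_n); k2 = f(t_n + h, state_n + h·k1); state_{n+1} = state_n + (h/2)·(k1 + k2).
0.000000: (-0.890000, -1.700000)
  k1 = (-1.700000, 1.664300)
  predictor → (-1.247000, -1.350497)
  k2 = (-1.350497, 2.331890)
  → (-1.210302, -1.280400)
0.210000: (-1.210302, -1.280400)
  k1 = (-1.280400, 2.263265)
  predictor → (-1.479186, -0.805114)
  k2 = (-0.805114, 2.766078)
  → (-1.429281, -0.752319)
(u(0.42), v(0.42)) ≈ (-1.4293, -0.7523)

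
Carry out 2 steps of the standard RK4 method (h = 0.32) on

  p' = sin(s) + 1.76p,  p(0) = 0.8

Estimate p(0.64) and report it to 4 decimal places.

RK4: k1 = f(s_n, p_n); k2 = f(s_n + h/2, p_n + (h/2)·k1); k3 = f(s_n + h/2, p_n + (h/2)·k2); k4 = f(s_n + h, p_n + h·k3); p_{n+1} = p_n + (h/6)·(k1 + 2k2 + 2k3 + k4).
s=0.000000, p=0.800000:
  k1 = f(0.000000, 0.800000) = 1.408000
  k2 = f(0.160000, 1.025280) = 1.963811
  k3 = f(0.160000, 1.114210) = 2.120327
  k4 = f(0.320000, 1.478505) = 2.916735
  p ← 0.800000 + (0.32/6)·(k1 + 2k2 + 2k3 + k4) = 1.466294
s=0.320000, p=1.466294:
  k1 = f(0.320000, 1.466294) = 2.895244
  k2 = f(0.480000, 1.929533) = 3.857757
  k3 = f(0.480000, 2.083535) = 4.128801
  k4 = f(0.640000, 2.787510) = 5.503214
  p ← 1.466294 + (0.32/6)·(k1 + 2k2 + 2k3 + k4) = 2.766111
p(0.64) ≈ 2.7661

2.7661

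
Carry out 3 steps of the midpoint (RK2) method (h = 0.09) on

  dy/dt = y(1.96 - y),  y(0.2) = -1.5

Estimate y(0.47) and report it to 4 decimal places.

Midpoint: k1 = f(t_n, y_n); k2 = f(t_n + h/2, y_n + (h/2)·k1); y_{n+1} = y_n + h·k2.
t=0.200000, y=-1.500000:
  k1 = f(0.200000, -1.500000) = -5.190000
  k2 = f(0.245000, -1.733550) = -6.402954
  y ← -1.500000 + 0.09·(-6.402954) = -2.076266
t=0.290000, y=-2.076266:
  k1 = f(0.290000, -2.076266) = -8.380361
  k2 = f(0.335000, -2.453382) = -10.827712
  y ← -2.076266 + 0.09·(-10.827712) = -3.050760
t=0.380000, y=-3.050760:
  k1 = f(0.380000, -3.050760) = -15.286626
  k2 = f(0.425000, -3.738658) = -21.305334
  y ← -3.050760 + 0.09·(-21.305334) = -4.968240
y(0.47) ≈ -4.9682

-4.9682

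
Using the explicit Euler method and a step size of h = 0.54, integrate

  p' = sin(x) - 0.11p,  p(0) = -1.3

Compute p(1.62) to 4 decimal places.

-0.3444

Euler: p_{n+1} = p_n + h·f(x_n, p_n).
x=0.000000, p=-1.300000: f=0.143000 → p ← -1.300000 + 0.54·0.143000 = -1.222780
x=0.540000, p=-1.222780: f=0.648642 → p ← -1.222780 + 0.54·0.648642 = -0.872513
x=1.080000, p=-0.872513: f=0.977934 → p ← -0.872513 + 0.54·0.977934 = -0.344429
p(1.62) ≈ -0.3444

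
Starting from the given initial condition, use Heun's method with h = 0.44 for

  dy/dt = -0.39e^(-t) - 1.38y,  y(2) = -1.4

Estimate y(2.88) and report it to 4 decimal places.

-0.4810

Heun: k1 = f(t_n, y_n); k2 = f(t_n + h, y_n + h·k1); y_{n+1} = y_n + (h/2)·(k1 + k2).
t=2.000000, y=-1.400000:
  k1 = f(2.000000, -1.400000) = 1.879219
  k2 = f(2.440000, -0.573144) = 0.756945
  y ← -1.400000 + (0.44/2)·(1.879219 + 0.756945) = -0.820044
t=2.440000, y=-0.820044:
  k1 = f(2.440000, -0.820044) = 1.097668
  k2 = f(2.880000, -0.337070) = 0.443264
  y ← -0.820044 + (0.44/2)·(1.097668 + 0.443264) = -0.481039
y(2.88) ≈ -0.4810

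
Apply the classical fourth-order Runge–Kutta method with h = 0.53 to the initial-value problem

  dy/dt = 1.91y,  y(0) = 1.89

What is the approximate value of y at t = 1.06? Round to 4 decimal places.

RK4: k1 = f(t_n, y_n); k2 = f(t_n + h/2, y_n + (h/2)·k1); k3 = f(t_n + h/2, y_n + (h/2)·k2); k4 = f(t_n + h, y_n + h·k3); y_{n+1} = y_n + (h/6)·(k1 + 2k2 + 2k3 + k4).
t=0.000000, y=1.890000:
  k1 = f(0.000000, 1.890000) = 3.609900
  k2 = f(0.265000, 2.846623) = 5.437051
  k3 = f(0.265000, 3.330818) = 6.361863
  k4 = f(0.530000, 5.261788) = 10.050014
  y ← 1.890000 + (0.53/6)·(k1 + 2k2 + 2k3 + k4) = 5.181101
t=0.530000, y=5.181101:
  k1 = f(0.530000, 5.181101) = 9.895902
  k2 = f(0.795000, 7.803515) = 14.904713
  k3 = f(0.795000, 9.130850) = 17.439923
  k4 = f(1.060000, 14.424260) = 27.550336
  y ← 5.181101 + (0.53/6)·(k1 + 2k2 + 2k3 + k4) = 14.203071
y(1.06) ≈ 14.2031

14.2031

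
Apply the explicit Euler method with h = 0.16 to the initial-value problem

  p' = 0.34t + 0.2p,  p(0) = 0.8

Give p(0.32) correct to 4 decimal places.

Euler: p_{n+1} = p_n + h·f(t_n, p_n).
t=0.000000, p=0.800000: f=0.160000 → p ← 0.800000 + 0.16·0.160000 = 0.825600
t=0.160000, p=0.825600: f=0.219520 → p ← 0.825600 + 0.16·0.219520 = 0.860723
p(0.32) ≈ 0.8607

0.8607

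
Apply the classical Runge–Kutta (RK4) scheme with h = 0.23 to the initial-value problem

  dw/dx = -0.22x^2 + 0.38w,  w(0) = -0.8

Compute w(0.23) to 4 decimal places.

-0.8740

RK4: k1 = f(x_n, w_n); k2 = f(x_n + h/2, w_n + (h/2)·k1); k3 = f(x_n + h/2, w_n + (h/2)·k2); k4 = f(x_n + h, w_n + h·k3); w_{n+1} = w_n + (h/6)·(k1 + 2k2 + 2k3 + k4).
x=0.000000, w=-0.800000:
  k1 = f(0.000000, -0.800000) = -0.304000
  k2 = f(0.115000, -0.834960) = -0.320194
  k3 = f(0.115000, -0.836822) = -0.320902
  k4 = f(0.230000, -0.873807) = -0.343685
  w ← -0.800000 + (0.23/6)·(k1 + 2k2 + 2k3 + k4) = -0.873979
w(0.23) ≈ -0.8740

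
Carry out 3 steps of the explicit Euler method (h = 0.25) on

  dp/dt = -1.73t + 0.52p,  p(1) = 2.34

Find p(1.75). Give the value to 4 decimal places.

Euler: p_{n+1} = p_n + h·f(t_n, p_n).
t=1.000000, p=2.340000: f=-0.513200 → p ← 2.340000 + 0.25·(-0.513200) = 2.211700
t=1.250000, p=2.211700: f=-1.012416 → p ← 2.211700 + 0.25·(-1.012416) = 1.958596
t=1.500000, p=1.958596: f=-1.576530 → p ← 1.958596 + 0.25·(-1.576530) = 1.564463
p(1.75) ≈ 1.5645

1.5645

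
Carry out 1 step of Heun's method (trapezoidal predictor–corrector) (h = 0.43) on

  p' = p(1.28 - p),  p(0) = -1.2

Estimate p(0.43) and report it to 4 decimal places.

-3.8442

Heun: k1 = f(s_n, p_n); k2 = f(s_n + h, p_n + h·k1); p_{n+1} = p_n + (h/2)·(k1 + k2).
s=0.000000, p=-1.200000:
  k1 = f(0.000000, -1.200000) = -2.976000
  k2 = f(0.430000, -2.479680) = -9.322803
  p ← -1.200000 + (0.43/2)·(-2.976000 + (-9.322803)) = -3.844243
p(0.43) ≈ -3.8442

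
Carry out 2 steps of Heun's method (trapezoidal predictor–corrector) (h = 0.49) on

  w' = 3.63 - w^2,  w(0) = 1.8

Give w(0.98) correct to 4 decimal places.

1.8254

Heun: k1 = f(t_n, w_n); k2 = f(t_n + h, w_n + h·k1); w_{n+1} = w_n + (h/2)·(k1 + k2).
t=0.000000, w=1.800000:
  k1 = f(0.000000, 1.800000) = 0.390000
  k2 = f(0.490000, 1.991100) = -0.334479
  w ← 1.800000 + (0.49/2)·(0.390000 + (-0.334479)) = 1.813603
t=0.490000, w=1.813603:
  k1 = f(0.490000, 1.813603) = 0.340846
  k2 = f(0.980000, 1.980617) = -0.292844
  w ← 1.813603 + (0.49/2)·(0.340846 + (-0.292844)) = 1.825363
w(0.98) ≈ 1.8254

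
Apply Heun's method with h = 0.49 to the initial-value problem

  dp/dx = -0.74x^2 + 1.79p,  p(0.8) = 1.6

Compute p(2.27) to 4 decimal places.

Heun: k1 = f(x_n, p_n); k2 = f(x_n + h, p_n + h·k1); p_{n+1} = p_n + (h/2)·(k1 + k2).
x=0.800000, p=1.600000:
  k1 = f(0.800000, 1.600000) = 2.390400
  k2 = f(1.290000, 2.771296) = 3.729186
  p ← 1.600000 + (0.49/2)·(2.390400 + 3.729186) = 3.099299
x=1.290000, p=3.099299:
  k1 = f(1.290000, 3.099299) = 4.316310
  k2 = f(1.780000, 5.214291) = 6.988964
  p ← 3.099299 + (0.49/2)·(4.316310 + 6.988964) = 5.869091
x=1.780000, p=5.869091:
  k1 = f(1.780000, 5.869091) = 8.161057
  k2 = f(2.270000, 9.868008) = 13.850589
  p ← 5.869091 + (0.49/2)·(8.161057 + 13.850589) = 11.261944
p(2.27) ≈ 11.2619

11.2619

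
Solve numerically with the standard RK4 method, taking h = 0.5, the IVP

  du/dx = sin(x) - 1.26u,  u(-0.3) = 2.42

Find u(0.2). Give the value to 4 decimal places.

1.2825

RK4: k1 = f(x_n, u_n); k2 = f(x_n + h/2, u_n + (h/2)·k1); k3 = f(x_n + h/2, u_n + (h/2)·k2); k4 = f(x_n + h, u_n + h·k3); u_{n+1} = u_n + (h/6)·(k1 + 2k2 + 2k3 + k4).
x=-0.300000, u=2.420000:
  k1 = f(-0.300000, 2.420000) = -3.344720
  k2 = f(-0.050000, 1.583820) = -2.045592
  k3 = f(-0.050000, 1.908602) = -2.454818
  k4 = f(0.200000, 1.192591) = -1.303996
  u ← 2.420000 + (0.5/6)·(k1 + 2k2 + 2k3 + k4) = 1.282539
u(0.2) ≈ 1.2825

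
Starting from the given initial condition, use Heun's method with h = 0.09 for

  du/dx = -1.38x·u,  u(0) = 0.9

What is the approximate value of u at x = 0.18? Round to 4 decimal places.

Heun: k1 = f(x_n, u_n); k2 = f(x_n + h, u_n + h·k1); u_{n+1} = u_n + (h/2)·(k1 + k2).
x=0.000000, u=0.900000:
  k1 = f(0.000000, 0.900000) = 0.000000
  k2 = f(0.090000, 0.900000) = -0.111780
  u ← 0.900000 + (0.09/2)·(0.000000 + (-0.111780)) = 0.894970
x=0.090000, u=0.894970:
  k1 = f(0.090000, 0.894970) = -0.111155
  k2 = f(0.180000, 0.884966) = -0.219826
  u ← 0.894970 + (0.09/2)·(-0.111155 + (-0.219826)) = 0.880076
u(0.18) ≈ 0.8801

0.8801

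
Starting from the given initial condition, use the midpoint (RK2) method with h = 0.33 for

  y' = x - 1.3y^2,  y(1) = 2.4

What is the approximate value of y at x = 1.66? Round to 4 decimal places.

Midpoint: k1 = f(x_n, y_n); k2 = f(x_n + h/2, y_n + (h/2)·k1); y_{n+1} = y_n + h·k2.
x=1.000000, y=2.400000:
  k1 = f(1.000000, 2.400000) = -6.488000
  k2 = f(1.165000, 1.329480) = -1.132772
  y ← 2.400000 + 0.33·(-1.132772) = 2.026185
x=1.330000, y=2.026185:
  k1 = f(1.330000, 2.026185) = -4.007054
  k2 = f(1.495000, 1.365021) = -0.927268
  y ← 2.026185 + 0.33·(-0.927268) = 1.720187
y(1.66) ≈ 1.7202

1.7202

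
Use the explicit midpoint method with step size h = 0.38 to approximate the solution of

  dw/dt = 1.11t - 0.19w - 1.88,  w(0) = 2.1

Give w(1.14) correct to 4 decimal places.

0.4428

Midpoint: k1 = f(t_n, w_n); k2 = f(t_n + h/2, w_n + (h/2)·k1); w_{n+1} = w_n + h·k2.
t=0.000000, w=2.100000:
  k1 = f(0.000000, 2.100000) = -2.279000
  k2 = f(0.190000, 1.666990) = -1.985828
  w ← 2.100000 + 0.38·(-1.985828) = 1.345385
t=0.380000, w=1.345385:
  k1 = f(0.380000, 1.345385) = -1.713823
  k2 = f(0.570000, 1.019759) = -1.441054
  w ← 1.345385 + 0.38·(-1.441054) = 0.797785
t=0.760000, w=0.797785:
  k1 = f(0.760000, 0.797785) = -1.187979
  k2 = f(0.950000, 0.572069) = -0.934193
  w ← 0.797785 + 0.38·(-0.934193) = 0.442791
w(1.14) ≈ 0.4428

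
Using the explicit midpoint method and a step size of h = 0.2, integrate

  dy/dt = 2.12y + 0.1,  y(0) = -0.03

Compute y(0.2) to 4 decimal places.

Midpoint: k1 = f(t_n, y_n); k2 = f(t_n + h/2, y_n + (h/2)·k1); y_{n+1} = y_n + h·k2.
t=0.000000, y=-0.030000:
  k1 = f(0.000000, -0.030000) = 0.036400
  k2 = f(0.100000, -0.026360) = 0.044117
  y ← -0.030000 + 0.2·0.044117 = -0.021177
y(0.2) ≈ -0.0212

-0.0212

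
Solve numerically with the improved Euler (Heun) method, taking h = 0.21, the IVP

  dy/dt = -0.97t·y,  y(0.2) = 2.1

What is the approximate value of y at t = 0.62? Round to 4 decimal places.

Heun: k1 = f(t_n, y_n); k2 = f(t_n + h, y_n + h·k1); y_{n+1} = y_n + (h/2)·(k1 + k2).
t=0.200000, y=2.100000:
  k1 = f(0.200000, 2.100000) = -0.407400
  k2 = f(0.410000, 2.014446) = -0.801145
  y ← 2.100000 + (0.21/2)·(-0.407400 + (-0.801145)) = 1.973103
t=0.410000, y=1.973103:
  k1 = f(0.410000, 1.973103) = -0.784703
  k2 = f(0.620000, 1.808315) = -1.087521
  y ← 1.973103 + (0.21/2)·(-0.784703 + (-1.087521)) = 1.776519
y(0.62) ≈ 1.7765

1.7765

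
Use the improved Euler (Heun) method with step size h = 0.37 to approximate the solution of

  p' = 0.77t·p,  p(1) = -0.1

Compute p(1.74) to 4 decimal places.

-0.2145

Heun: k1 = f(t_n, p_n); k2 = f(t_n + h, p_n + h·k1); p_{n+1} = p_n + (h/2)·(k1 + k2).
t=1.000000, p=-0.100000:
  k1 = f(1.000000, -0.100000) = -0.077000
  k2 = f(1.370000, -0.128490) = -0.135544
  p ← -0.100000 + (0.37/2)·(-0.077000 + (-0.135544)) = -0.139321
t=1.370000, p=-0.139321:
  k1 = f(1.370000, -0.139321) = -0.146969
  k2 = f(1.740000, -0.193699) = -0.259518
  p ← -0.139321 + (0.37/2)·(-0.146969 + (-0.259518)) = -0.214521
p(1.74) ≈ -0.2145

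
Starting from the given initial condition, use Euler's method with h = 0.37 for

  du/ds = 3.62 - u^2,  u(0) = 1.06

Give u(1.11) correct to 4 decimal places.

Euler: u_{n+1} = u_n + h·f(s_n, u_n).
s=0.000000, u=1.060000: f=2.496400 → u ← 1.060000 + 0.37·2.496400 = 1.983668
s=0.370000, u=1.983668: f=-0.314939 → u ← 1.983668 + 0.37·(-0.314939) = 1.867141
s=0.740000, u=1.867141: f=0.133786 → u ← 1.867141 + 0.37·0.133786 = 1.916641
u(1.11) ≈ 1.9166

1.9166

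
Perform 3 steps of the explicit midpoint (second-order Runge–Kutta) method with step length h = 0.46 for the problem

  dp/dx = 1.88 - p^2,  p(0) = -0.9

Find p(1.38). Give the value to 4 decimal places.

Midpoint: k1 = f(x_n, p_n); k2 = f(x_n + h/2, p_n + (h/2)·k1); p_{n+1} = p_n + h·k2.
x=0.000000, p=-0.900000:
  k1 = f(0.000000, -0.900000) = 1.070000
  k2 = f(0.230000, -0.653900) = 1.452415
  p ← -0.900000 + 0.46·1.452415 = -0.231889
x=0.460000, p=-0.231889:
  k1 = f(0.460000, -0.231889) = 1.826227
  k2 = f(0.690000, 0.188143) = 1.844602
  p ← -0.231889 + 0.46·1.844602 = 0.616628
x=0.920000, p=0.616628:
  k1 = f(0.920000, 0.616628) = 1.499770
  k2 = f(1.150000, 0.961575) = 0.955374
  p ← 0.616628 + 0.46·0.955374 = 1.056100
p(1.38) ≈ 1.0561

1.0561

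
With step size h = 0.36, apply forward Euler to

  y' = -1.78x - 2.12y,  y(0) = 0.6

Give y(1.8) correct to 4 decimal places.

Euler: y_{n+1} = y_n + h·f(x_n, y_n).
x=0.000000, y=0.600000: f=-1.272000 → y ← 0.600000 + 0.36·(-1.272000) = 0.142080
x=0.360000, y=0.142080: f=-0.942010 → y ← 0.142080 + 0.36·(-0.942010) = -0.197043
x=0.720000, y=-0.197043: f=-0.863868 → y ← -0.197043 + 0.36·(-0.863868) = -0.508036
x=1.080000, y=-0.508036: f=-0.845364 → y ← -0.508036 + 0.36·(-0.845364) = -0.812367
x=1.440000, y=-0.812367: f=-0.840982 → y ← -0.812367 + 0.36·(-0.840982) = -1.115120
y(1.8) ≈ -1.1151

-1.1151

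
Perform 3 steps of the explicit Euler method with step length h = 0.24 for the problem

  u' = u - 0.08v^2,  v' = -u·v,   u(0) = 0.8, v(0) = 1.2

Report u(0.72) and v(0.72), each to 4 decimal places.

1.4497, 0.5346

Euler on (u,v): u_{n+1} = u_n + h·u', v_{n+1} = v_n + h·v'.
0.000000: (0.800000, 1.200000); f=(0.684800, -0.960000) → (0.964352, 0.969600)
0.240000: (0.964352, 0.969600); f=(0.889142, -0.935036) → (1.177746, 0.745191)
0.480000: (1.177746, 0.745191); f=(1.133321, -0.877646) → (1.449743, 0.534556)
(u(0.72), v(0.72)) ≈ (1.4497, 0.5346)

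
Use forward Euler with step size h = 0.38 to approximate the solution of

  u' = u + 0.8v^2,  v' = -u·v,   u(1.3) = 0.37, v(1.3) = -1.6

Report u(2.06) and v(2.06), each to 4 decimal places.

Euler on (u,v): u_{n+1} = u_n + h·u', v_{n+1} = v_n + h·v'.
1.300000: (0.370000, -1.600000); f=(2.418000, 0.592000) → (1.288840, -1.375040)
1.680000: (1.288840, -1.375040); f=(2.801428, 1.772207) → (2.353383, -0.701602)
(u(2.06), v(2.06)) ≈ (2.3534, -0.7016)

2.3534, -0.7016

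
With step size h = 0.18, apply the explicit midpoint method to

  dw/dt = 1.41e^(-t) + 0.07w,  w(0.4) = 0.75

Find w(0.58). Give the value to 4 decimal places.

Midpoint: k1 = f(t_n, w_n); k2 = f(t_n + h/2, w_n + (h/2)·k1); w_{n+1} = w_n + h·k2.
t=0.400000, w=0.750000:
  k1 = f(0.400000, 0.750000) = 0.997651
  k2 = f(0.490000, 0.839789) = 0.922588
  w ← 0.750000 + 0.18·0.922588 = 0.916066
w(0.58) ≈ 0.9161

0.9161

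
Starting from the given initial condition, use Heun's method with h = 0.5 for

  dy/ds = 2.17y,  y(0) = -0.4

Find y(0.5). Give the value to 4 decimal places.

-1.0694

Heun: k1 = f(s_n, y_n); k2 = f(s_n + h, y_n + h·k1); y_{n+1} = y_n + (h/2)·(k1 + k2).
s=0.000000, y=-0.400000:
  k1 = f(0.000000, -0.400000) = -0.868000
  k2 = f(0.500000, -0.834000) = -1.809780
  y ← -0.400000 + (0.5/2)·(-0.868000 + (-1.809780)) = -1.069445
y(0.5) ≈ -1.0694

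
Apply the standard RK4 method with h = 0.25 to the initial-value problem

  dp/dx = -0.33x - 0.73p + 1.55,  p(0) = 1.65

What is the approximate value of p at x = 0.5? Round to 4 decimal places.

RK4: k1 = f(x_n, p_n); k2 = f(x_n + h/2, p_n + (h/2)·k1); k3 = f(x_n + h/2, p_n + (h/2)·k2); k4 = f(x_n + h, p_n + h·k3); p_{n+1} = p_n + (h/6)·(k1 + 2k2 + 2k3 + k4).
x=0.000000, p=1.650000:
  k1 = f(0.000000, 1.650000) = 0.345500
  k2 = f(0.125000, 1.693187) = 0.272723
  k3 = f(0.125000, 1.684090) = 0.279364
  k4 = f(0.250000, 1.719841) = 0.212016
  p ← 1.650000 + (0.25/6)·(k1 + 2k2 + 2k3 + k4) = 1.719237
x=0.250000, p=1.719237:
  k1 = f(0.250000, 1.719237) = 0.212457
  k2 = f(0.375000, 1.745794) = 0.151820
  k3 = f(0.375000, 1.738215) = 0.157353
  k4 = f(0.500000, 1.758575) = 0.101240
  p ← 1.719237 + (0.25/6)·(k1 + 2k2 + 2k3 + k4) = 1.758072
p(0.5) ≈ 1.7581

1.7581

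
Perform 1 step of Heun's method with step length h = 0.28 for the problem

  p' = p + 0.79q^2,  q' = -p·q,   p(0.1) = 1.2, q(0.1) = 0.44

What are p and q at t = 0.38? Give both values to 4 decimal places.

1.6199, 0.3015

Heun on (p,q): k1 = f(t_n, state_n); k2 = f(t_n + h, state_n + h·k1); state_{n+1} = state_n + (h/2)·(k1 + k2).
0.100000: (1.200000, 0.440000)
  k1 = (1.352944, -0.528000)
  predictor → (1.578824, 0.292160)
  k2 = (1.646257, -0.461269)
  → (1.619888, 0.301502)
(p(0.38), q(0.38)) ≈ (1.6199, 0.3015)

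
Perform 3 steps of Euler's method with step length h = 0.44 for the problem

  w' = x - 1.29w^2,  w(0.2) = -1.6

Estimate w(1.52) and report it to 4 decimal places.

-40.6205

Euler: w_{n+1} = w_n + h·f(x_n, w_n).
x=0.200000, w=-1.600000: f=-3.102400 → w ← -1.600000 + 0.44·(-3.102400) = -2.965056
x=0.640000, w=-2.965056: f=-10.701109 → w ← -2.965056 + 0.44·(-10.701109) = -7.673544
x=1.080000, w=-7.673544: f=-74.879424 → w ← -7.673544 + 0.44·(-74.879424) = -40.620490
w(1.52) ≈ -40.6205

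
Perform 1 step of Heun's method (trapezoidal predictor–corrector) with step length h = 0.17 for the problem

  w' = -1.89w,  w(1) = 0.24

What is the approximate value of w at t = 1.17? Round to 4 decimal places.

0.1753

Heun: k1 = f(t_n, w_n); k2 = f(t_n + h, w_n + h·k1); w_{n+1} = w_n + (h/2)·(k1 + k2).
t=1.000000, w=0.240000:
  k1 = f(1.000000, 0.240000) = -0.453600
  k2 = f(1.170000, 0.162888) = -0.307858
  w ← 0.240000 + (0.17/2)·(-0.453600 + (-0.307858)) = 0.175276
w(1.17) ≈ 0.1753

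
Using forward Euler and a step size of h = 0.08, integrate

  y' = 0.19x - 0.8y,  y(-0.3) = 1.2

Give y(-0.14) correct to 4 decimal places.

Euler: y_{n+1} = y_n + h·f(x_n, y_n).
x=-0.300000, y=1.200000: f=-1.017000 → y ← 1.200000 + 0.08·(-1.017000) = 1.118640
x=-0.220000, y=1.118640: f=-0.936712 → y ← 1.118640 + 0.08·(-0.936712) = 1.043703
y(-0.14) ≈ 1.0437

1.0437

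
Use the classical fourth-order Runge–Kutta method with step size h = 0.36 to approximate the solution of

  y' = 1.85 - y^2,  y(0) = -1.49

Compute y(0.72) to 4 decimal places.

-2.6327

RK4: k1 = f(x_n, y_n); k2 = f(x_n + h/2, y_n + (h/2)·k1); k3 = f(x_n + h/2, y_n + (h/2)·k2); k4 = f(x_n + h, y_n + h·k3); y_{n+1} = y_n + (h/6)·(k1 + 2k2 + 2k3 + k4).
x=0.000000, y=-1.490000:
  k1 = f(0.000000, -1.490000) = -0.370100
  k2 = f(0.180000, -1.556618) = -0.573060
  k3 = f(0.180000, -1.593151) = -0.688129
  k4 = f(0.360000, -1.737727) = -1.169693
  y ← -1.490000 + (0.36/6)·(k1 + 2k2 + 2k3 + k4) = -1.733730
x=0.360000, y=-1.733730:
  k1 = f(0.360000, -1.733730) = -1.155821
  k2 = f(0.540000, -1.941778) = -1.920502
  k3 = f(0.540000, -2.079421) = -2.473990
  k4 = f(0.720000, -2.624367) = -5.037300
  y ← -1.733730 + (0.36/6)·(k1 + 2k2 + 2k3 + k4) = -2.632657
y(0.72) ≈ -2.6327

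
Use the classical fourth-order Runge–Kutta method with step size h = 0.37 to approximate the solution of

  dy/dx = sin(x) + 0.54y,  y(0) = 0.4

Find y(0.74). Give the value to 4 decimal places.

RK4: k1 = f(x_n, y_n); k2 = f(x_n + h/2, y_n + (h/2)·k1); k3 = f(x_n + h/2, y_n + (h/2)·k2); k4 = f(x_n + h, y_n + h·k3); y_{n+1} = y_n + (h/6)·(k1 + 2k2 + 2k3 + k4).
x=0.000000, y=0.400000:
  k1 = f(0.000000, 0.400000) = 0.216000
  k2 = f(0.185000, 0.439960) = 0.421525
  k3 = f(0.185000, 0.477982) = 0.442057
  k4 = f(0.370000, 0.563561) = 0.665938
  y ← 0.400000 + (0.37/6)·(k1 + 2k2 + 2k3 + k4) = 0.560895
x=0.370000, y=0.560895:
  k1 = f(0.370000, 0.560895) = 0.664499
  k2 = f(0.555000, 0.683827) = 0.896210
  k3 = f(0.555000, 0.726693) = 0.919358
  k4 = f(0.740000, 0.901057) = 1.160859
  y ← 0.560895 + (0.37/6)·(k1 + 2k2 + 2k3 + k4) = 0.897378
y(0.74) ≈ 0.8974

0.8974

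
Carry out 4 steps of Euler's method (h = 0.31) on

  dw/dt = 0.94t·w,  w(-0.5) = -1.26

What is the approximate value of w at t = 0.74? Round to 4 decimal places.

Euler: w_{n+1} = w_n + h·f(t_n, w_n).
t=-0.500000, w=-1.260000: f=0.592200 → w ← -1.260000 + 0.31·0.592200 = -1.076418
t=-0.190000, w=-1.076418: f=0.192248 → w ← -1.076418 + 0.31·0.192248 = -1.016821
t=0.120000, w=-1.016821: f=-0.114697 → w ← -1.016821 + 0.31·(-0.114697) = -1.052377
t=0.430000, w=-1.052377: f=-0.425371 → w ← -1.052377 + 0.31·(-0.425371) = -1.184242
w(0.74) ≈ -1.1842

-1.1842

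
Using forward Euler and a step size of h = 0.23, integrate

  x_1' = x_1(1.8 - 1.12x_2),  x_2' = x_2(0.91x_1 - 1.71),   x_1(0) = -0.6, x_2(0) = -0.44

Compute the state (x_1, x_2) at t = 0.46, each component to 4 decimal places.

Euler on (x_1,x_2): x_1_{n+1} = x_1_n + h·x_1', x_2_{n+1} = x_2_n + h·x_2'.
0.000000: (-0.600000, -0.440000); f=(-1.375680, 0.992640) → (-0.916406, -0.211693)
0.230000: (-0.916406, -0.211693); f=(-1.866808, 0.538532) → (-1.345772, -0.087831)
(x_1(0.46), x_2(0.46)) ≈ (-1.3458, -0.0878)

-1.3458, -0.0878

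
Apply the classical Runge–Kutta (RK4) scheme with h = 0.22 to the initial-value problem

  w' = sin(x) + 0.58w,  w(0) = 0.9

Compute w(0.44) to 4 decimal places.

1.2656

RK4: k1 = f(x_n, w_n); k2 = f(x_n + h/2, w_n + (h/2)·k1); k3 = f(x_n + h/2, w_n + (h/2)·k2); k4 = f(x_n + h, w_n + h·k3); w_{n+1} = w_n + (h/6)·(k1 + 2k2 + 2k3 + k4).
x=0.000000, w=0.900000:
  k1 = f(0.000000, 0.900000) = 0.522000
  k2 = f(0.110000, 0.957420) = 0.665082
  k3 = f(0.110000, 0.973159) = 0.674211
  k4 = f(0.220000, 1.048326) = 0.826259
  w ← 0.900000 + (0.22/6)·(k1 + 2k2 + 2k3 + k4) = 1.047651
x=0.220000, w=1.047651:
  k1 = f(0.220000, 1.047651) = 0.825867
  k2 = f(0.330000, 1.138496) = 0.984371
  k3 = f(0.330000, 1.155932) = 0.994483
  k4 = f(0.440000, 1.266437) = 1.160473
  w ← 1.047651 + (0.22/6)·(k1 + 2k2 + 2k3 + k4) = 1.265599
w(0.44) ≈ 1.2656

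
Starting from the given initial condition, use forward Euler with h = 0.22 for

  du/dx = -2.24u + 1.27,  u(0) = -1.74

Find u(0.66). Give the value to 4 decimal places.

0.2660

Euler: u_{n+1} = u_n + h·f(x_n, u_n).
x=0.000000, u=-1.740000: f=5.167600 → u ← -1.740000 + 0.22·5.167600 = -0.603128
x=0.220000, u=-0.603128: f=2.621007 → u ← -0.603128 + 0.22·2.621007 = -0.026507
x=0.440000, u=-0.026507: f=1.329375 → u ← -0.026507 + 0.22·1.329375 = 0.265956
u(0.66) ≈ 0.2660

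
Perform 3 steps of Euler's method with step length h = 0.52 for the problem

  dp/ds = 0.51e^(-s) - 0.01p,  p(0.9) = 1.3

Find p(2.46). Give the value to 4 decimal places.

1.4884

Euler: p_{n+1} = p_n + h·f(s_n, p_n).
s=0.900000, p=1.300000: f=0.194351 → p ← 1.300000 + 0.52·0.194351 = 1.401062
s=1.420000, p=1.401062: f=0.109264 → p ← 1.401062 + 0.52·0.109264 = 1.457879
s=1.940000, p=1.457879: f=0.058710 → p ← 1.457879 + 0.52·0.058710 = 1.488409
p(2.46) ≈ 1.4884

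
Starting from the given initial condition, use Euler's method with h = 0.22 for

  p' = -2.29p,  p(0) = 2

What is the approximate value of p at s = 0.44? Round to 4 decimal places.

0.4924

Euler: p_{n+1} = p_n + h·f(s_n, p_n).
s=0.000000, p=2.000000: f=-4.580000 → p ← 2.000000 + 0.22·(-4.580000) = 0.992400
s=0.220000, p=0.992400: f=-2.272596 → p ← 0.992400 + 0.22·(-2.272596) = 0.492429
p(0.44) ≈ 0.4924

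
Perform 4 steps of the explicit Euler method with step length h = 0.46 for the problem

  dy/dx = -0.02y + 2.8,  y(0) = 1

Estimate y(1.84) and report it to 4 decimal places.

6.0450

Euler: y_{n+1} = y_n + h·f(x_n, y_n).
x=0.000000, y=1.000000: f=2.780000 → y ← 1.000000 + 0.46·2.780000 = 2.278800
x=0.460000, y=2.278800: f=2.754424 → y ← 2.278800 + 0.46·2.754424 = 3.545835
x=0.920000, y=3.545835: f=2.729083 → y ← 3.545835 + 0.46·2.729083 = 4.801213
x=1.380000, y=4.801213: f=2.703976 → y ← 4.801213 + 0.46·2.703976 = 6.045042
y(1.84) ≈ 6.0450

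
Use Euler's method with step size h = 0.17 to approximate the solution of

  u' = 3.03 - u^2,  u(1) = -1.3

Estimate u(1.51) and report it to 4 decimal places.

Euler: u_{n+1} = u_n + h·f(x_n, u_n).
x=1.000000, u=-1.300000: f=1.340000 → u ← -1.300000 + 0.17·1.340000 = -1.072200
x=1.170000, u=-1.072200: f=1.880387 → u ← -1.072200 + 0.17·1.880387 = -0.752534
x=1.340000, u=-0.752534: f=2.463692 → u ← -0.752534 + 0.17·2.463692 = -0.333706
u(1.51) ≈ -0.3337

-0.3337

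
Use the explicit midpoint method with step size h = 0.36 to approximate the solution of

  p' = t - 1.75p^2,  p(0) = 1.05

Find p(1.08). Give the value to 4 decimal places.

0.7470

Midpoint: k1 = f(t_n, p_n); k2 = f(t_n + h/2, p_n + (h/2)·k1); p_{n+1} = p_n + h·k2.
t=0.000000, p=1.050000:
  k1 = f(0.000000, 1.050000) = -1.929375
  k2 = f(0.180000, 0.702713) = -0.684159
  p ← 1.050000 + 0.36·(-0.684159) = 0.803703
t=0.360000, p=0.803703:
  k1 = f(0.360000, 0.803703) = -0.770392
  k2 = f(0.540000, 0.665032) = -0.233969
  p ← 0.803703 + 0.36·(-0.233969) = 0.719474
t=0.720000, p=0.719474:
  k1 = f(0.720000, 0.719474) = -0.185875
  k2 = f(0.900000, 0.686017) = 0.076417
  p ← 0.719474 + 0.36·0.076417 = 0.746984
p(1.08) ≈ 0.7470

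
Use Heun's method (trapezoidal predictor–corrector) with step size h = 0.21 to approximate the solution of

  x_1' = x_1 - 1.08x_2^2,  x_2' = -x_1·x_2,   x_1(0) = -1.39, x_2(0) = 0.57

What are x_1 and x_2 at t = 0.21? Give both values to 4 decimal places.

Heun on (x_1,x_2): k1 = f(t_n, state_n); k2 = f(t_n + h, state_n + h·k1); state_{n+1} = state_n + (h/2)·(k1 + k2).
0.000000: (-1.390000, 0.570000)
  k1 = (-1.740892, 0.792300)
  predictor → (-1.755587, 0.736383)
  k2 = (-2.341228, 1.292785)
  → (-1.818623, 0.788934)
(x_1(0.21), x_2(0.21)) ≈ (-1.8186, 0.7889)

-1.8186, 0.7889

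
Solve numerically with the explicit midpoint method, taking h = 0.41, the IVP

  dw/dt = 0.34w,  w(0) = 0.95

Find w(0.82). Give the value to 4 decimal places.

Midpoint: k1 = f(t_n, w_n); k2 = f(t_n + h/2, w_n + (h/2)·k1); w_{n+1} = w_n + h·k2.
t=0.000000, w=0.950000:
  k1 = f(0.000000, 0.950000) = 0.323000
  k2 = f(0.205000, 1.016215) = 0.345513
  w ← 0.950000 + 0.41·0.345513 = 1.091660
t=0.410000, w=1.091660:
  k1 = f(0.410000, 1.091660) = 0.371165
  k2 = f(0.615000, 1.167749) = 0.397035
  w ← 1.091660 + 0.41·0.397035 = 1.254445
w(0.82) ≈ 1.2544

1.2544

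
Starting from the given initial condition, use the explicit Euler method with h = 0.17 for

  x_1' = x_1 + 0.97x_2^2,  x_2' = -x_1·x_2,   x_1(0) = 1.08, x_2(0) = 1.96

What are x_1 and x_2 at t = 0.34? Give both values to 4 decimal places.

2.6418, 1.0841

Euler on (x_1,x_2): x_1_{n+1} = x_1_n + h·x_1', x_2_{n+1} = x_2_n + h·x_2'.
0.000000: (1.080000, 1.960000); f=(4.806352, -2.116800) → (1.897080, 1.600144)
0.170000: (1.897080, 1.600144); f=(4.380727, -3.035601) → (2.641803, 1.084092)
(x_1(0.34), x_2(0.34)) ≈ (2.6418, 1.0841)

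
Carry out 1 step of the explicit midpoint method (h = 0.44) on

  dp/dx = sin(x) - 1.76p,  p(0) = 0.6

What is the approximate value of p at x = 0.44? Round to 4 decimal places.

Midpoint: k1 = f(x_n, p_n); k2 = f(x_n + h/2, p_n + (h/2)·k1); p_{n+1} = p_n + h·k2.
x=0.000000, p=0.600000:
  k1 = f(0.000000, 0.600000) = -1.056000
  k2 = f(0.220000, 0.367680) = -0.428887
  p ← 0.600000 + 0.44·(-0.428887) = 0.411290
p(0.44) ≈ 0.4113

0.4113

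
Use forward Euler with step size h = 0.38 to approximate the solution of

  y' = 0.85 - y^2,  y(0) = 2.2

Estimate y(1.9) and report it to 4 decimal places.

0.9190

Euler: y_{n+1} = y_n + h·f(t_n, y_n).
t=0.000000, y=2.200000: f=-3.990000 → y ← 2.200000 + 0.38·(-3.990000) = 0.683800
t=0.380000, y=0.683800: f=0.382418 → y ← 0.683800 + 0.38·0.382418 = 0.829119
t=0.760000, y=0.829119: f=0.162562 → y ← 0.829119 + 0.38·0.162562 = 0.890892
t=1.140000, y=0.890892: f=0.056311 → y ← 0.890892 + 0.38·0.056311 = 0.912290
t=1.520000, y=0.912290: f=0.017726 → y ← 0.912290 + 0.38·0.017726 = 0.919026
y(1.9) ≈ 0.9190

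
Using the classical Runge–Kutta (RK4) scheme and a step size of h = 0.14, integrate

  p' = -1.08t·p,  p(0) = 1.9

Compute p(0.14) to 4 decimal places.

1.8800

RK4: k1 = f(t_n, p_n); k2 = f(t_n + h/2, p_n + (h/2)·k1); k3 = f(t_n + h/2, p_n + (h/2)·k2); k4 = f(t_n + h, p_n + h·k3); p_{n+1} = p_n + (h/6)·(k1 + 2k2 + 2k3 + k4).
t=0.000000, p=1.900000:
  k1 = f(0.000000, 1.900000) = 0.000000
  k2 = f(0.070000, 1.900000) = -0.143640
  k3 = f(0.070000, 1.889945) = -0.142880
  k4 = f(0.140000, 1.879997) = -0.284256
  p ← 1.900000 + (0.14/6)·(k1 + 2k2 + 2k3 + k4) = 1.879996
p(0.14) ≈ 1.8800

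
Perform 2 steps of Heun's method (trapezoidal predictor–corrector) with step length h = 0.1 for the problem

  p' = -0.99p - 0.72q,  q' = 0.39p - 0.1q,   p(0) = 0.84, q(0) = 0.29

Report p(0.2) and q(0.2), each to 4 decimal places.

0.6477, 0.3414

Heun on (p,q): k1 = f(t_n, state_n); k2 = f(t_n + h, state_n + h·k1); state_{n+1} = state_n + (h/2)·(k1 + k2).
0.000000: (0.840000, 0.290000)
  k1 = (-1.040400, 0.298600)
  predictor → (0.735960, 0.319860)
  k2 = (-0.958900, 0.255038)
  → (0.740035, 0.317682)
0.100000: (0.740035, 0.317682)
  k1 = (-0.961366, 0.256845)
  predictor → (0.643898, 0.343366)
  k2 = (-0.884683, 0.216784)
  → (0.647733, 0.341363)
(p(0.2), q(0.2)) ≈ (0.6477, 0.3414)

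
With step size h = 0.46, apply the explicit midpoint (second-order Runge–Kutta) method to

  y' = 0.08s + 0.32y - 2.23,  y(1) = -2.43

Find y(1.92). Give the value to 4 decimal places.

-5.5137

Midpoint: k1 = f(s_n, y_n); k2 = f(s_n + h/2, y_n + (h/2)·k1); y_{n+1} = y_n + h·k2.
s=1.000000, y=-2.430000:
  k1 = f(1.000000, -2.430000) = -2.927600
  k2 = f(1.230000, -3.103348) = -3.124671
  y ← -2.430000 + 0.46·(-3.124671) = -3.867349
s=1.460000, y=-3.867349:
  k1 = f(1.460000, -3.867349) = -3.350752
  k2 = f(1.690000, -4.638022) = -3.578967
  y ← -3.867349 + 0.46·(-3.578967) = -5.513674
y(1.92) ≈ -5.5137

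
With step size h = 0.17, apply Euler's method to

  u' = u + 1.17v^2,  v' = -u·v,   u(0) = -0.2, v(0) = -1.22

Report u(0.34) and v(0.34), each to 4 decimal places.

Euler on (u,v): u_{n+1} = u_n + h·u', v_{n+1} = v_n + h·v'.
0.000000: (-0.200000, -1.220000); f=(1.541428, -0.244000) → (0.062043, -1.261480)
0.170000: (0.062043, -1.261480); f=(1.923901, 0.078266) → (0.389106, -1.248175)
(u(0.34), v(0.34)) ≈ (0.3891, -1.2482)

0.3891, -1.2482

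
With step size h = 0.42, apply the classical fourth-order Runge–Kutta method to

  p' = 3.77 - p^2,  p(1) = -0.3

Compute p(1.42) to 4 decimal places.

1.1173

RK4: k1 = f(x_n, p_n); k2 = f(x_n + h/2, p_n + (h/2)·k1); k3 = f(x_n + h/2, p_n + (h/2)·k2); k4 = f(x_n + h, p_n + h·k3); p_{n+1} = p_n + (h/6)·(k1 + 2k2 + 2k3 + k4).
x=1.000000, p=-0.300000:
  k1 = f(1.000000, -0.300000) = 3.680000
  k2 = f(1.210000, 0.472800) = 3.546460
  k3 = f(1.210000, 0.444757) = 3.572192
  k4 = f(1.420000, 1.200320) = 2.329231
  p ← -0.300000 + (0.42/6)·(k1 + 2k2 + 2k3 + k4) = 1.117257
p(1.42) ≈ 1.1173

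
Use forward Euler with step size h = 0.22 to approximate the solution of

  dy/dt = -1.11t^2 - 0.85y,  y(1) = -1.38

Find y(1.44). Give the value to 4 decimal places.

-1.4741

Euler: y_{n+1} = y_n + h·f(t_n, y_n).
t=1.000000, y=-1.380000: f=0.063000 → y ← -1.380000 + 0.22·0.063000 = -1.366140
t=1.220000, y=-1.366140: f=-0.490905 → y ← -1.366140 + 0.22·(-0.490905) = -1.474139
y(1.44) ≈ -1.4741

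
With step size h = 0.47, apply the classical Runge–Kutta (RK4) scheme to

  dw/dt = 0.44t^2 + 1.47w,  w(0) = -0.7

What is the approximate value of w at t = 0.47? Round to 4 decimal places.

-1.3775

RK4: k1 = f(t_n, w_n); k2 = f(t_n + h/2, w_n + (h/2)·k1); k3 = f(t_n + h/2, w_n + (h/2)·k2); k4 = f(t_n + h, w_n + h·k3); w_{n+1} = w_n + (h/6)·(k1 + 2k2 + 2k3 + k4).
t=0.000000, w=-0.700000:
  k1 = f(0.000000, -0.700000) = -1.029000
  k2 = f(0.235000, -0.941815) = -1.360169
  k3 = f(0.235000, -1.019640) = -1.474571
  k4 = f(0.470000, -1.393049) = -1.950585
  w ← -0.700000 + (0.47/6)·(k1 + 2k2 + 2k3 + k4) = -1.377510
w(0.47) ≈ -1.3775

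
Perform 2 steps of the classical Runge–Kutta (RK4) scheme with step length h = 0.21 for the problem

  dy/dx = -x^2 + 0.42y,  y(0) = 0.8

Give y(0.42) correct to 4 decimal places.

RK4: k1 = f(x_n, y_n); k2 = f(x_n + h/2, y_n + (h/2)·k1); k3 = f(x_n + h/2, y_n + (h/2)·k2); k4 = f(x_n + h, y_n + h·k3); y_{n+1} = y_n + (h/6)·(k1 + 2k2 + 2k3 + k4).
x=0.000000, y=0.800000:
  k1 = f(0.000000, 0.800000) = 0.336000
  k2 = f(0.105000, 0.835280) = 0.339793
  k3 = f(0.105000, 0.835678) = 0.339960
  k4 = f(0.210000, 0.871392) = 0.321884
  y ← 0.800000 + (0.21/6)·(k1 + 2k2 + 2k3 + k4) = 0.870609
x=0.210000, y=0.870609:
  k1 = f(0.210000, 0.870609) = 0.321556
  k2 = f(0.315000, 0.904372) = 0.280611
  k3 = f(0.315000, 0.900073) = 0.278806
  k4 = f(0.420000, 0.929158) = 0.213846
  y ← 0.870609 + (0.21/6)·(k1 + 2k2 + 2k3 + k4) = 0.928507
y(0.42) ≈ 0.9285

0.9285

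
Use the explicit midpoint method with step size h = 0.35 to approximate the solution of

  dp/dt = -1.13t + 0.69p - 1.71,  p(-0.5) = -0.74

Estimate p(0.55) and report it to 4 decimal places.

Midpoint: k1 = f(t_n, p_n); k2 = f(t_n + h/2, p_n + (h/2)·k1); p_{n+1} = p_n + h·k2.
t=-0.500000, p=-0.740000:
  k1 = f(-0.500000, -0.740000) = -1.655600
  k2 = f(-0.325000, -1.029730) = -2.053264
  p ← -0.740000 + 0.35·(-2.053264) = -1.458642
t=-0.150000, p=-1.458642:
  k1 = f(-0.150000, -1.458642) = -2.546963
  k2 = f(0.025000, -1.904361) = -3.052259
  p ← -1.458642 + 0.35·(-3.052259) = -2.526933
t=0.200000, p=-2.526933:
  k1 = f(0.200000, -2.526933) = -3.679584
  k2 = f(0.375000, -3.170860) = -4.321643
  p ← -2.526933 + 0.35·(-4.321643) = -4.039508
p(0.55) ≈ -4.0395

-4.0395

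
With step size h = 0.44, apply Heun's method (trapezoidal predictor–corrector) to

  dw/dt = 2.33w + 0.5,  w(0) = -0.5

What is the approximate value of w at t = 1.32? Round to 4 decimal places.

-4.9510

Heun: k1 = f(t_n, w_n); k2 = f(t_n + h, w_n + h·k1); w_{n+1} = w_n + (h/2)·(k1 + k2).
t=0.000000, w=-0.500000:
  k1 = f(0.000000, -0.500000) = -0.665000
  k2 = f(0.440000, -0.792600) = -1.346758
  w ← -0.500000 + (0.44/2)·(-0.665000 + (-1.346758)) = -0.942587
t=0.440000, w=-0.942587:
  k1 = f(0.440000, -0.942587) = -1.696227
  k2 = f(0.880000, -1.688927) = -3.435199
  w ← -0.942587 + (0.44/2)·(-1.696227 + (-3.435199)) = -2.071501
t=0.880000, w=-2.071501:
  k1 = f(0.880000, -2.071501) = -4.326596
  k2 = f(1.320000, -3.975203) = -8.762223
  w ← -2.071501 + (0.44/2)·(-4.326596 + (-8.762223)) = -4.951041
w(1.32) ≈ -4.9510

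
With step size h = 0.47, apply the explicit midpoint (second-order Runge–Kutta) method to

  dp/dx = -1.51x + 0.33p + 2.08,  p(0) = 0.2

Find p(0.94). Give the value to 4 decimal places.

Midpoint: k1 = f(x_n, p_n); k2 = f(x_n + h/2, p_n + (h/2)·k1); p_{n+1} = p_n + h·k2.
x=0.000000, p=0.200000:
  k1 = f(0.000000, 0.200000) = 2.146000
  k2 = f(0.235000, 0.704310) = 1.957572
  p ← 0.200000 + 0.47·1.957572 = 1.120059
x=0.470000, p=1.120059:
  k1 = f(0.470000, 1.120059) = 1.739919
  k2 = f(0.705000, 1.528940) = 1.520000
  p ← 1.120059 + 0.47·1.520000 = 1.834459
p(0.94) ≈ 1.8345

1.8345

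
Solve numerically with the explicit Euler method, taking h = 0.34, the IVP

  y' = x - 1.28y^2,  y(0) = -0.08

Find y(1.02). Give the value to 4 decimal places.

Euler: y_{n+1} = y_n + h·f(x_n, y_n).
x=0.000000, y=-0.080000: f=-0.008192 → y ← -0.080000 + 0.34·(-0.008192) = -0.082785
x=0.340000, y=-0.082785: f=0.331228 → y ← -0.082785 + 0.34·0.331228 = 0.029832
x=0.680000, y=0.029832: f=0.678861 → y ← 0.029832 + 0.34·0.678861 = 0.260645
y(1.02) ≈ 0.2606

0.2606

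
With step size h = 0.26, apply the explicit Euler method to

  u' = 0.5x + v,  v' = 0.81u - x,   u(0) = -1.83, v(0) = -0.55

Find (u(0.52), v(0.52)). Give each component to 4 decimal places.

-2.1824, -1.4185

Euler on (u,v): u_{n+1} = u_n + h·u', v_{n+1} = v_n + h·v'.
0.000000: (-1.830000, -0.550000); f=(-0.550000, -1.482300) → (-1.973000, -0.935398)
0.260000: (-1.973000, -0.935398); f=(-0.805398, -1.858130) → (-2.182403, -1.418512)
(u(0.52), v(0.52)) ≈ (-2.1824, -1.4185)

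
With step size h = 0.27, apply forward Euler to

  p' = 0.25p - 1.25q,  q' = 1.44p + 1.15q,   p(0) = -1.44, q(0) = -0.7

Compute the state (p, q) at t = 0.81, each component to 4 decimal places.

Euler on (p,q): p_{n+1} = p_n + h·p', q_{n+1} = q_n + h·q'.
0.000000: (-1.440000, -0.700000); f=(0.515000, -2.878600) → (-1.300950, -1.477222)
0.270000: (-1.300950, -1.477222); f=(1.521290, -3.572173) → (-0.890202, -2.441709)
0.540000: (-0.890202, -2.441709); f=(2.829586, -4.089856) → (-0.126214, -3.545970)
(p(0.81), q(0.81)) ≈ (-0.1262, -3.5460)

-0.1262, -3.5460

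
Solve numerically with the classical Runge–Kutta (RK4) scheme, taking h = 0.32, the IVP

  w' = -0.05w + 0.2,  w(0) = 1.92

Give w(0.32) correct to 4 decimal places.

RK4: k1 = f(s_n, w_n); k2 = f(s_n + h/2, w_n + (h/2)·k1); k3 = f(s_n + h/2, w_n + (h/2)·k2); k4 = f(s_n + h, w_n + h·k3); w_{n+1} = w_n + (h/6)·(k1 + 2k2 + 2k3 + k4).
s=0.000000, w=1.920000:
  k1 = f(0.000000, 1.920000) = 0.104000
  k2 = f(0.160000, 1.936640) = 0.103168
  k3 = f(0.160000, 1.936507) = 0.103175
  k4 = f(0.320000, 1.953016) = 0.102349
  w ← 1.920000 + (0.32/6)·(k1 + 2k2 + 2k3 + k4) = 1.953015
w(0.32) ≈ 1.9530

1.9530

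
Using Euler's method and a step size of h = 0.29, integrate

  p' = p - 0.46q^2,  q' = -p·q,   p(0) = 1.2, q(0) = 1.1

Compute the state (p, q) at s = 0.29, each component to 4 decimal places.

Euler on (p,q): p_{n+1} = p_n + h·p', q_{n+1} = q_n + h·q'.
0.000000: (1.200000, 1.100000); f=(0.643400, -1.320000) → (1.386586, 0.717200)
(p(0.29), q(0.29)) ≈ (1.3866, 0.7172)

1.3866, 0.7172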